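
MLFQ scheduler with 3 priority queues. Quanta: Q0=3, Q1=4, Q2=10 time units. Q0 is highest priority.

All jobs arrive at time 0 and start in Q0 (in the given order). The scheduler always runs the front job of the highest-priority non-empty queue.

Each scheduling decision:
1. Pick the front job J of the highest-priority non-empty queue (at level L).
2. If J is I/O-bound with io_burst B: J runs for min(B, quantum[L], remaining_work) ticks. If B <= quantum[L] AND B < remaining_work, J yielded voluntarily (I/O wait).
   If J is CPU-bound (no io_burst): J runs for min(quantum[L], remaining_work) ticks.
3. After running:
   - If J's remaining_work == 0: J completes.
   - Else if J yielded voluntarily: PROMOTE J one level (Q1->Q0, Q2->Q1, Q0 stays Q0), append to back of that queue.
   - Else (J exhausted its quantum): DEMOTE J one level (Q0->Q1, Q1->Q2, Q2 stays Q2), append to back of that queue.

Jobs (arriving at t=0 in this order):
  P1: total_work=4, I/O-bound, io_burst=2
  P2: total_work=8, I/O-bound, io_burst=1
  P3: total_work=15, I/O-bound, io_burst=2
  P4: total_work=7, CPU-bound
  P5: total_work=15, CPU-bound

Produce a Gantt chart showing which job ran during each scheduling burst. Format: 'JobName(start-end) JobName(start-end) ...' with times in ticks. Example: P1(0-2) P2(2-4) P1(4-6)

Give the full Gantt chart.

Answer: P1(0-2) P2(2-3) P3(3-5) P4(5-8) P5(8-11) P1(11-13) P2(13-14) P3(14-16) P2(16-17) P3(17-19) P2(19-20) P3(20-22) P2(22-23) P3(23-25) P2(25-26) P3(26-28) P2(28-29) P3(29-31) P2(31-32) P3(32-33) P4(33-37) P5(37-41) P5(41-49)

Derivation:
t=0-2: P1@Q0 runs 2, rem=2, I/O yield, promote→Q0. Q0=[P2,P3,P4,P5,P1] Q1=[] Q2=[]
t=2-3: P2@Q0 runs 1, rem=7, I/O yield, promote→Q0. Q0=[P3,P4,P5,P1,P2] Q1=[] Q2=[]
t=3-5: P3@Q0 runs 2, rem=13, I/O yield, promote→Q0. Q0=[P4,P5,P1,P2,P3] Q1=[] Q2=[]
t=5-8: P4@Q0 runs 3, rem=4, quantum used, demote→Q1. Q0=[P5,P1,P2,P3] Q1=[P4] Q2=[]
t=8-11: P5@Q0 runs 3, rem=12, quantum used, demote→Q1. Q0=[P1,P2,P3] Q1=[P4,P5] Q2=[]
t=11-13: P1@Q0 runs 2, rem=0, completes. Q0=[P2,P3] Q1=[P4,P5] Q2=[]
t=13-14: P2@Q0 runs 1, rem=6, I/O yield, promote→Q0. Q0=[P3,P2] Q1=[P4,P5] Q2=[]
t=14-16: P3@Q0 runs 2, rem=11, I/O yield, promote→Q0. Q0=[P2,P3] Q1=[P4,P5] Q2=[]
t=16-17: P2@Q0 runs 1, rem=5, I/O yield, promote→Q0. Q0=[P3,P2] Q1=[P4,P5] Q2=[]
t=17-19: P3@Q0 runs 2, rem=9, I/O yield, promote→Q0. Q0=[P2,P3] Q1=[P4,P5] Q2=[]
t=19-20: P2@Q0 runs 1, rem=4, I/O yield, promote→Q0. Q0=[P3,P2] Q1=[P4,P5] Q2=[]
t=20-22: P3@Q0 runs 2, rem=7, I/O yield, promote→Q0. Q0=[P2,P3] Q1=[P4,P5] Q2=[]
t=22-23: P2@Q0 runs 1, rem=3, I/O yield, promote→Q0. Q0=[P3,P2] Q1=[P4,P5] Q2=[]
t=23-25: P3@Q0 runs 2, rem=5, I/O yield, promote→Q0. Q0=[P2,P3] Q1=[P4,P5] Q2=[]
t=25-26: P2@Q0 runs 1, rem=2, I/O yield, promote→Q0. Q0=[P3,P2] Q1=[P4,P5] Q2=[]
t=26-28: P3@Q0 runs 2, rem=3, I/O yield, promote→Q0. Q0=[P2,P3] Q1=[P4,P5] Q2=[]
t=28-29: P2@Q0 runs 1, rem=1, I/O yield, promote→Q0. Q0=[P3,P2] Q1=[P4,P5] Q2=[]
t=29-31: P3@Q0 runs 2, rem=1, I/O yield, promote→Q0. Q0=[P2,P3] Q1=[P4,P5] Q2=[]
t=31-32: P2@Q0 runs 1, rem=0, completes. Q0=[P3] Q1=[P4,P5] Q2=[]
t=32-33: P3@Q0 runs 1, rem=0, completes. Q0=[] Q1=[P4,P5] Q2=[]
t=33-37: P4@Q1 runs 4, rem=0, completes. Q0=[] Q1=[P5] Q2=[]
t=37-41: P5@Q1 runs 4, rem=8, quantum used, demote→Q2. Q0=[] Q1=[] Q2=[P5]
t=41-49: P5@Q2 runs 8, rem=0, completes. Q0=[] Q1=[] Q2=[]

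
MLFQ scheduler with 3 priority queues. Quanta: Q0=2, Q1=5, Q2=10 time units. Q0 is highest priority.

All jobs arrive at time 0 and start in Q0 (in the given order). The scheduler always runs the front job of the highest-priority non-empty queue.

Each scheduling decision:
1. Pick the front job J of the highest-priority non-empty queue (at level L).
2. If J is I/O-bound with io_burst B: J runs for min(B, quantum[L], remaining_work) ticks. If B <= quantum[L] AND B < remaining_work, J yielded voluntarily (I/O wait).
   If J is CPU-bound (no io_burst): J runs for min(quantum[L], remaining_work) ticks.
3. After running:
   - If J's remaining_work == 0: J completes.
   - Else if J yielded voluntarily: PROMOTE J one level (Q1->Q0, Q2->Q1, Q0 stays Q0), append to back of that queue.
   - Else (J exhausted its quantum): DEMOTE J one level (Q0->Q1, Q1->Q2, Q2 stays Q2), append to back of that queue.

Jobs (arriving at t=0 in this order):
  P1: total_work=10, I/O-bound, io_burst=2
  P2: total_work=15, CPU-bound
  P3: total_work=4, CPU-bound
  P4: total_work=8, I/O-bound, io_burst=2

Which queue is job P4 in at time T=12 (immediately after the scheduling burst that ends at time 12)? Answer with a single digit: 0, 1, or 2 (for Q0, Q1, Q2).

Answer: 0

Derivation:
t=0-2: P1@Q0 runs 2, rem=8, I/O yield, promote→Q0. Q0=[P2,P3,P4,P1] Q1=[] Q2=[]
t=2-4: P2@Q0 runs 2, rem=13, quantum used, demote→Q1. Q0=[P3,P4,P1] Q1=[P2] Q2=[]
t=4-6: P3@Q0 runs 2, rem=2, quantum used, demote→Q1. Q0=[P4,P1] Q1=[P2,P3] Q2=[]
t=6-8: P4@Q0 runs 2, rem=6, I/O yield, promote→Q0. Q0=[P1,P4] Q1=[P2,P3] Q2=[]
t=8-10: P1@Q0 runs 2, rem=6, I/O yield, promote→Q0. Q0=[P4,P1] Q1=[P2,P3] Q2=[]
t=10-12: P4@Q0 runs 2, rem=4, I/O yield, promote→Q0. Q0=[P1,P4] Q1=[P2,P3] Q2=[]
t=12-14: P1@Q0 runs 2, rem=4, I/O yield, promote→Q0. Q0=[P4,P1] Q1=[P2,P3] Q2=[]
t=14-16: P4@Q0 runs 2, rem=2, I/O yield, promote→Q0. Q0=[P1,P4] Q1=[P2,P3] Q2=[]
t=16-18: P1@Q0 runs 2, rem=2, I/O yield, promote→Q0. Q0=[P4,P1] Q1=[P2,P3] Q2=[]
t=18-20: P4@Q0 runs 2, rem=0, completes. Q0=[P1] Q1=[P2,P3] Q2=[]
t=20-22: P1@Q0 runs 2, rem=0, completes. Q0=[] Q1=[P2,P3] Q2=[]
t=22-27: P2@Q1 runs 5, rem=8, quantum used, demote→Q2. Q0=[] Q1=[P3] Q2=[P2]
t=27-29: P3@Q1 runs 2, rem=0, completes. Q0=[] Q1=[] Q2=[P2]
t=29-37: P2@Q2 runs 8, rem=0, completes. Q0=[] Q1=[] Q2=[]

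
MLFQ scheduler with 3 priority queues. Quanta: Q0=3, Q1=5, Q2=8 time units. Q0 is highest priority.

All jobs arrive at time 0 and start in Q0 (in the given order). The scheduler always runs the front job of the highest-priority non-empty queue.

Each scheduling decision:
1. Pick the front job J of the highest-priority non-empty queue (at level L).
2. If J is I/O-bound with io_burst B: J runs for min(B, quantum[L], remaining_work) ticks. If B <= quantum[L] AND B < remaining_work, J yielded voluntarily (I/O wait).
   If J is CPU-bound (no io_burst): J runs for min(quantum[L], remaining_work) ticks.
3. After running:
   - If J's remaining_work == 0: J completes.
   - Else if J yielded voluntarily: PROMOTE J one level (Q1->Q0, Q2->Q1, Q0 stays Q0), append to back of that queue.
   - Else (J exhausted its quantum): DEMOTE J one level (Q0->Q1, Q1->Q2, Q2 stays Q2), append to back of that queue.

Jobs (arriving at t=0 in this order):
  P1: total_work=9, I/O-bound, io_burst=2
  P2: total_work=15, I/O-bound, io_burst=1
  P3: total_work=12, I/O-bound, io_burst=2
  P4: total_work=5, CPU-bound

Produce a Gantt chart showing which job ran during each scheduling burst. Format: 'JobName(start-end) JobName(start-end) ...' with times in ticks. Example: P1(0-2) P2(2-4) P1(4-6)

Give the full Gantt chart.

t=0-2: P1@Q0 runs 2, rem=7, I/O yield, promote→Q0. Q0=[P2,P3,P4,P1] Q1=[] Q2=[]
t=2-3: P2@Q0 runs 1, rem=14, I/O yield, promote→Q0. Q0=[P3,P4,P1,P2] Q1=[] Q2=[]
t=3-5: P3@Q0 runs 2, rem=10, I/O yield, promote→Q0. Q0=[P4,P1,P2,P3] Q1=[] Q2=[]
t=5-8: P4@Q0 runs 3, rem=2, quantum used, demote→Q1. Q0=[P1,P2,P3] Q1=[P4] Q2=[]
t=8-10: P1@Q0 runs 2, rem=5, I/O yield, promote→Q0. Q0=[P2,P3,P1] Q1=[P4] Q2=[]
t=10-11: P2@Q0 runs 1, rem=13, I/O yield, promote→Q0. Q0=[P3,P1,P2] Q1=[P4] Q2=[]
t=11-13: P3@Q0 runs 2, rem=8, I/O yield, promote→Q0. Q0=[P1,P2,P3] Q1=[P4] Q2=[]
t=13-15: P1@Q0 runs 2, rem=3, I/O yield, promote→Q0. Q0=[P2,P3,P1] Q1=[P4] Q2=[]
t=15-16: P2@Q0 runs 1, rem=12, I/O yield, promote→Q0. Q0=[P3,P1,P2] Q1=[P4] Q2=[]
t=16-18: P3@Q0 runs 2, rem=6, I/O yield, promote→Q0. Q0=[P1,P2,P3] Q1=[P4] Q2=[]
t=18-20: P1@Q0 runs 2, rem=1, I/O yield, promote→Q0. Q0=[P2,P3,P1] Q1=[P4] Q2=[]
t=20-21: P2@Q0 runs 1, rem=11, I/O yield, promote→Q0. Q0=[P3,P1,P2] Q1=[P4] Q2=[]
t=21-23: P3@Q0 runs 2, rem=4, I/O yield, promote→Q0. Q0=[P1,P2,P3] Q1=[P4] Q2=[]
t=23-24: P1@Q0 runs 1, rem=0, completes. Q0=[P2,P3] Q1=[P4] Q2=[]
t=24-25: P2@Q0 runs 1, rem=10, I/O yield, promote→Q0. Q0=[P3,P2] Q1=[P4] Q2=[]
t=25-27: P3@Q0 runs 2, rem=2, I/O yield, promote→Q0. Q0=[P2,P3] Q1=[P4] Q2=[]
t=27-28: P2@Q0 runs 1, rem=9, I/O yield, promote→Q0. Q0=[P3,P2] Q1=[P4] Q2=[]
t=28-30: P3@Q0 runs 2, rem=0, completes. Q0=[P2] Q1=[P4] Q2=[]
t=30-31: P2@Q0 runs 1, rem=8, I/O yield, promote→Q0. Q0=[P2] Q1=[P4] Q2=[]
t=31-32: P2@Q0 runs 1, rem=7, I/O yield, promote→Q0. Q0=[P2] Q1=[P4] Q2=[]
t=32-33: P2@Q0 runs 1, rem=6, I/O yield, promote→Q0. Q0=[P2] Q1=[P4] Q2=[]
t=33-34: P2@Q0 runs 1, rem=5, I/O yield, promote→Q0. Q0=[P2] Q1=[P4] Q2=[]
t=34-35: P2@Q0 runs 1, rem=4, I/O yield, promote→Q0. Q0=[P2] Q1=[P4] Q2=[]
t=35-36: P2@Q0 runs 1, rem=3, I/O yield, promote→Q0. Q0=[P2] Q1=[P4] Q2=[]
t=36-37: P2@Q0 runs 1, rem=2, I/O yield, promote→Q0. Q0=[P2] Q1=[P4] Q2=[]
t=37-38: P2@Q0 runs 1, rem=1, I/O yield, promote→Q0. Q0=[P2] Q1=[P4] Q2=[]
t=38-39: P2@Q0 runs 1, rem=0, completes. Q0=[] Q1=[P4] Q2=[]
t=39-41: P4@Q1 runs 2, rem=0, completes. Q0=[] Q1=[] Q2=[]

Answer: P1(0-2) P2(2-3) P3(3-5) P4(5-8) P1(8-10) P2(10-11) P3(11-13) P1(13-15) P2(15-16) P3(16-18) P1(18-20) P2(20-21) P3(21-23) P1(23-24) P2(24-25) P3(25-27) P2(27-28) P3(28-30) P2(30-31) P2(31-32) P2(32-33) P2(33-34) P2(34-35) P2(35-36) P2(36-37) P2(37-38) P2(38-39) P4(39-41)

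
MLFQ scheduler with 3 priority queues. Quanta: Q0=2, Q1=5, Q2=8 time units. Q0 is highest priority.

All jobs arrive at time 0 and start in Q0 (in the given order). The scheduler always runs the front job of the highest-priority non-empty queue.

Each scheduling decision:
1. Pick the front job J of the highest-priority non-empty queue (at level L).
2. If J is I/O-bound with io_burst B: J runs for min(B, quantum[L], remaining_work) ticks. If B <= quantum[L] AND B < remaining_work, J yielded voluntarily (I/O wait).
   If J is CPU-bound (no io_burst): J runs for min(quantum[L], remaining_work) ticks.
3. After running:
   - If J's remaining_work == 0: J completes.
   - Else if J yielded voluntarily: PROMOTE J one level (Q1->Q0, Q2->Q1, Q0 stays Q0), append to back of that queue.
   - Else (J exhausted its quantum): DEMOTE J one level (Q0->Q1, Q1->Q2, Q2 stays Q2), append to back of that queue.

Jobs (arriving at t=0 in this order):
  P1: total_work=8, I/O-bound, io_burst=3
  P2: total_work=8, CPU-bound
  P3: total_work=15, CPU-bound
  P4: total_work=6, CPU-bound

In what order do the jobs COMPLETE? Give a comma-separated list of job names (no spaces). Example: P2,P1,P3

t=0-2: P1@Q0 runs 2, rem=6, quantum used, demote→Q1. Q0=[P2,P3,P4] Q1=[P1] Q2=[]
t=2-4: P2@Q0 runs 2, rem=6, quantum used, demote→Q1. Q0=[P3,P4] Q1=[P1,P2] Q2=[]
t=4-6: P3@Q0 runs 2, rem=13, quantum used, demote→Q1. Q0=[P4] Q1=[P1,P2,P3] Q2=[]
t=6-8: P4@Q0 runs 2, rem=4, quantum used, demote→Q1. Q0=[] Q1=[P1,P2,P3,P4] Q2=[]
t=8-11: P1@Q1 runs 3, rem=3, I/O yield, promote→Q0. Q0=[P1] Q1=[P2,P3,P4] Q2=[]
t=11-13: P1@Q0 runs 2, rem=1, quantum used, demote→Q1. Q0=[] Q1=[P2,P3,P4,P1] Q2=[]
t=13-18: P2@Q1 runs 5, rem=1, quantum used, demote→Q2. Q0=[] Q1=[P3,P4,P1] Q2=[P2]
t=18-23: P3@Q1 runs 5, rem=8, quantum used, demote→Q2. Q0=[] Q1=[P4,P1] Q2=[P2,P3]
t=23-27: P4@Q1 runs 4, rem=0, completes. Q0=[] Q1=[P1] Q2=[P2,P3]
t=27-28: P1@Q1 runs 1, rem=0, completes. Q0=[] Q1=[] Q2=[P2,P3]
t=28-29: P2@Q2 runs 1, rem=0, completes. Q0=[] Q1=[] Q2=[P3]
t=29-37: P3@Q2 runs 8, rem=0, completes. Q0=[] Q1=[] Q2=[]

Answer: P4,P1,P2,P3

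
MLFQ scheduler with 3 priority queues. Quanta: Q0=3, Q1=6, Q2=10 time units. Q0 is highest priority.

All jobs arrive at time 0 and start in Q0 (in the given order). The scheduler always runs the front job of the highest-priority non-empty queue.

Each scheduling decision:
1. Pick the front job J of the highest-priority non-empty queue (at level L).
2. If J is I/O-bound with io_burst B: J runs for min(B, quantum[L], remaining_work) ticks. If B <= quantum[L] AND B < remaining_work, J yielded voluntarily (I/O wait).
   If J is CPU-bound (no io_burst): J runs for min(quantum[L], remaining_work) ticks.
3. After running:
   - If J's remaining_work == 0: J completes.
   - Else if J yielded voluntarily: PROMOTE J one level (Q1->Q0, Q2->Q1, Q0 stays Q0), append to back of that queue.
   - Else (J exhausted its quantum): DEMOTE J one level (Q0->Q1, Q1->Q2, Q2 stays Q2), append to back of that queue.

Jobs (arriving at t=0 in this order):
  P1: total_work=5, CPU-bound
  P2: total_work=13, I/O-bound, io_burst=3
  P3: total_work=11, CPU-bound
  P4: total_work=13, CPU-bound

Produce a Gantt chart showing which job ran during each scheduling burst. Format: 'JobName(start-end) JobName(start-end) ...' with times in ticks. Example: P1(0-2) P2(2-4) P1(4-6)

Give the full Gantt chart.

Answer: P1(0-3) P2(3-6) P3(6-9) P4(9-12) P2(12-15) P2(15-18) P2(18-21) P2(21-22) P1(22-24) P3(24-30) P4(30-36) P3(36-38) P4(38-42)

Derivation:
t=0-3: P1@Q0 runs 3, rem=2, quantum used, demote→Q1. Q0=[P2,P3,P4] Q1=[P1] Q2=[]
t=3-6: P2@Q0 runs 3, rem=10, I/O yield, promote→Q0. Q0=[P3,P4,P2] Q1=[P1] Q2=[]
t=6-9: P3@Q0 runs 3, rem=8, quantum used, demote→Q1. Q0=[P4,P2] Q1=[P1,P3] Q2=[]
t=9-12: P4@Q0 runs 3, rem=10, quantum used, demote→Q1. Q0=[P2] Q1=[P1,P3,P4] Q2=[]
t=12-15: P2@Q0 runs 3, rem=7, I/O yield, promote→Q0. Q0=[P2] Q1=[P1,P3,P4] Q2=[]
t=15-18: P2@Q0 runs 3, rem=4, I/O yield, promote→Q0. Q0=[P2] Q1=[P1,P3,P4] Q2=[]
t=18-21: P2@Q0 runs 3, rem=1, I/O yield, promote→Q0. Q0=[P2] Q1=[P1,P3,P4] Q2=[]
t=21-22: P2@Q0 runs 1, rem=0, completes. Q0=[] Q1=[P1,P3,P4] Q2=[]
t=22-24: P1@Q1 runs 2, rem=0, completes. Q0=[] Q1=[P3,P4] Q2=[]
t=24-30: P3@Q1 runs 6, rem=2, quantum used, demote→Q2. Q0=[] Q1=[P4] Q2=[P3]
t=30-36: P4@Q1 runs 6, rem=4, quantum used, demote→Q2. Q0=[] Q1=[] Q2=[P3,P4]
t=36-38: P3@Q2 runs 2, rem=0, completes. Q0=[] Q1=[] Q2=[P4]
t=38-42: P4@Q2 runs 4, rem=0, completes. Q0=[] Q1=[] Q2=[]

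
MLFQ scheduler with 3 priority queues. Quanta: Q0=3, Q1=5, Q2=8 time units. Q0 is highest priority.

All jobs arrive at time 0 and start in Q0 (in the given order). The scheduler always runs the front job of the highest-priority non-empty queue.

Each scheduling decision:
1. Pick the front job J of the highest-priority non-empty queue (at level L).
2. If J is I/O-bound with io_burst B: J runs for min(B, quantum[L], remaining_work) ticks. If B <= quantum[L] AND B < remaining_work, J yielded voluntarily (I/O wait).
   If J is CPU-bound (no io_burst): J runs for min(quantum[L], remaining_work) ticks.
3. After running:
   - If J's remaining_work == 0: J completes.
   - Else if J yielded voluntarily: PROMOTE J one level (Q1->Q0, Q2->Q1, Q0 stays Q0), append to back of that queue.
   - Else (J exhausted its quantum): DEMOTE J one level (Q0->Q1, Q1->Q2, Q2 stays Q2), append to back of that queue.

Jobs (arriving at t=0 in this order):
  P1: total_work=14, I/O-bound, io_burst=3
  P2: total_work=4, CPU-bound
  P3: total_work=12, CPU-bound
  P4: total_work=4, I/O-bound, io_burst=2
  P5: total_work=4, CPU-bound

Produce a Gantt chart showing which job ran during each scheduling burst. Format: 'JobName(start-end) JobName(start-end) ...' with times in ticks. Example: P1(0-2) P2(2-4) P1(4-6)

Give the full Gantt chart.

t=0-3: P1@Q0 runs 3, rem=11, I/O yield, promote→Q0. Q0=[P2,P3,P4,P5,P1] Q1=[] Q2=[]
t=3-6: P2@Q0 runs 3, rem=1, quantum used, demote→Q1. Q0=[P3,P4,P5,P1] Q1=[P2] Q2=[]
t=6-9: P3@Q0 runs 3, rem=9, quantum used, demote→Q1. Q0=[P4,P5,P1] Q1=[P2,P3] Q2=[]
t=9-11: P4@Q0 runs 2, rem=2, I/O yield, promote→Q0. Q0=[P5,P1,P4] Q1=[P2,P3] Q2=[]
t=11-14: P5@Q0 runs 3, rem=1, quantum used, demote→Q1. Q0=[P1,P4] Q1=[P2,P3,P5] Q2=[]
t=14-17: P1@Q0 runs 3, rem=8, I/O yield, promote→Q0. Q0=[P4,P1] Q1=[P2,P3,P5] Q2=[]
t=17-19: P4@Q0 runs 2, rem=0, completes. Q0=[P1] Q1=[P2,P3,P5] Q2=[]
t=19-22: P1@Q0 runs 3, rem=5, I/O yield, promote→Q0. Q0=[P1] Q1=[P2,P3,P5] Q2=[]
t=22-25: P1@Q0 runs 3, rem=2, I/O yield, promote→Q0. Q0=[P1] Q1=[P2,P3,P5] Q2=[]
t=25-27: P1@Q0 runs 2, rem=0, completes. Q0=[] Q1=[P2,P3,P5] Q2=[]
t=27-28: P2@Q1 runs 1, rem=0, completes. Q0=[] Q1=[P3,P5] Q2=[]
t=28-33: P3@Q1 runs 5, rem=4, quantum used, demote→Q2. Q0=[] Q1=[P5] Q2=[P3]
t=33-34: P5@Q1 runs 1, rem=0, completes. Q0=[] Q1=[] Q2=[P3]
t=34-38: P3@Q2 runs 4, rem=0, completes. Q0=[] Q1=[] Q2=[]

Answer: P1(0-3) P2(3-6) P3(6-9) P4(9-11) P5(11-14) P1(14-17) P4(17-19) P1(19-22) P1(22-25) P1(25-27) P2(27-28) P3(28-33) P5(33-34) P3(34-38)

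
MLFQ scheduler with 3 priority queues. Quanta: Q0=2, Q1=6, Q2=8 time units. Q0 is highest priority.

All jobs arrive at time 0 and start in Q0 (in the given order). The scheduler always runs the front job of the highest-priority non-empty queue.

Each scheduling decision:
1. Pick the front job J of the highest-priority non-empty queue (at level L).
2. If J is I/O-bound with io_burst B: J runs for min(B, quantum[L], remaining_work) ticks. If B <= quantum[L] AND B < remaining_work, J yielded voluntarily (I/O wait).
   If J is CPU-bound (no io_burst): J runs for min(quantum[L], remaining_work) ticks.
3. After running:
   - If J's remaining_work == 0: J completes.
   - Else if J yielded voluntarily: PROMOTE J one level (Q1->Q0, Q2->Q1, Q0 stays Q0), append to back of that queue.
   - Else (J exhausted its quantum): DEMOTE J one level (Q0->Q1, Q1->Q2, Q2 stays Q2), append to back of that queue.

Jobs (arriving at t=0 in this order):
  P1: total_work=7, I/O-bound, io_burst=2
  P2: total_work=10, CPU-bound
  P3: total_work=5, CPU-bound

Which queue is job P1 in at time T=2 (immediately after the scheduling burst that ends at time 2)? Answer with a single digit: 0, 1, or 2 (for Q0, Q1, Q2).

t=0-2: P1@Q0 runs 2, rem=5, I/O yield, promote→Q0. Q0=[P2,P3,P1] Q1=[] Q2=[]
t=2-4: P2@Q0 runs 2, rem=8, quantum used, demote→Q1. Q0=[P3,P1] Q1=[P2] Q2=[]
t=4-6: P3@Q0 runs 2, rem=3, quantum used, demote→Q1. Q0=[P1] Q1=[P2,P3] Q2=[]
t=6-8: P1@Q0 runs 2, rem=3, I/O yield, promote→Q0. Q0=[P1] Q1=[P2,P3] Q2=[]
t=8-10: P1@Q0 runs 2, rem=1, I/O yield, promote→Q0. Q0=[P1] Q1=[P2,P3] Q2=[]
t=10-11: P1@Q0 runs 1, rem=0, completes. Q0=[] Q1=[P2,P3] Q2=[]
t=11-17: P2@Q1 runs 6, rem=2, quantum used, demote→Q2. Q0=[] Q1=[P3] Q2=[P2]
t=17-20: P3@Q1 runs 3, rem=0, completes. Q0=[] Q1=[] Q2=[P2]
t=20-22: P2@Q2 runs 2, rem=0, completes. Q0=[] Q1=[] Q2=[]

Answer: 0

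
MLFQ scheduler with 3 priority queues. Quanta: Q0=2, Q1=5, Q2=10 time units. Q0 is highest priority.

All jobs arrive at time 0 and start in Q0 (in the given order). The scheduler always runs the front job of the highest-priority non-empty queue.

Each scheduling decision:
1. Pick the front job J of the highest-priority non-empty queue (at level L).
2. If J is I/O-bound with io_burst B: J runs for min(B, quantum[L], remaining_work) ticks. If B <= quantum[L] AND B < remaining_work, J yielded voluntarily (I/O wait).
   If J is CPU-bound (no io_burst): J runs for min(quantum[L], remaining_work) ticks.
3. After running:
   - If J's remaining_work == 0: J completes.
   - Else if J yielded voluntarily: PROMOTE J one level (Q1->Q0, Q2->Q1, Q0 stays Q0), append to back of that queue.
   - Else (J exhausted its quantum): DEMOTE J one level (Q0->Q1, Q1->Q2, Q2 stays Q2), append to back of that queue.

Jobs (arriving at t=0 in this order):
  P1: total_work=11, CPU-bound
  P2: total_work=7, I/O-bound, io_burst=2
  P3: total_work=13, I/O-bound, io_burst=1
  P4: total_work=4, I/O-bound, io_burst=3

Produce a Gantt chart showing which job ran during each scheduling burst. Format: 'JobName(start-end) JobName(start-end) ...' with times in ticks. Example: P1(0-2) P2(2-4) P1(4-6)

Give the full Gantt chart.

Answer: P1(0-2) P2(2-4) P3(4-5) P4(5-7) P2(7-9) P3(9-10) P2(10-12) P3(12-13) P2(13-14) P3(14-15) P3(15-16) P3(16-17) P3(17-18) P3(18-19) P3(19-20) P3(20-21) P3(21-22) P3(22-23) P3(23-24) P1(24-29) P4(29-31) P1(31-35)

Derivation:
t=0-2: P1@Q0 runs 2, rem=9, quantum used, demote→Q1. Q0=[P2,P3,P4] Q1=[P1] Q2=[]
t=2-4: P2@Q0 runs 2, rem=5, I/O yield, promote→Q0. Q0=[P3,P4,P2] Q1=[P1] Q2=[]
t=4-5: P3@Q0 runs 1, rem=12, I/O yield, promote→Q0. Q0=[P4,P2,P3] Q1=[P1] Q2=[]
t=5-7: P4@Q0 runs 2, rem=2, quantum used, demote→Q1. Q0=[P2,P3] Q1=[P1,P4] Q2=[]
t=7-9: P2@Q0 runs 2, rem=3, I/O yield, promote→Q0. Q0=[P3,P2] Q1=[P1,P4] Q2=[]
t=9-10: P3@Q0 runs 1, rem=11, I/O yield, promote→Q0. Q0=[P2,P3] Q1=[P1,P4] Q2=[]
t=10-12: P2@Q0 runs 2, rem=1, I/O yield, promote→Q0. Q0=[P3,P2] Q1=[P1,P4] Q2=[]
t=12-13: P3@Q0 runs 1, rem=10, I/O yield, promote→Q0. Q0=[P2,P3] Q1=[P1,P4] Q2=[]
t=13-14: P2@Q0 runs 1, rem=0, completes. Q0=[P3] Q1=[P1,P4] Q2=[]
t=14-15: P3@Q0 runs 1, rem=9, I/O yield, promote→Q0. Q0=[P3] Q1=[P1,P4] Q2=[]
t=15-16: P3@Q0 runs 1, rem=8, I/O yield, promote→Q0. Q0=[P3] Q1=[P1,P4] Q2=[]
t=16-17: P3@Q0 runs 1, rem=7, I/O yield, promote→Q0. Q0=[P3] Q1=[P1,P4] Q2=[]
t=17-18: P3@Q0 runs 1, rem=6, I/O yield, promote→Q0. Q0=[P3] Q1=[P1,P4] Q2=[]
t=18-19: P3@Q0 runs 1, rem=5, I/O yield, promote→Q0. Q0=[P3] Q1=[P1,P4] Q2=[]
t=19-20: P3@Q0 runs 1, rem=4, I/O yield, promote→Q0. Q0=[P3] Q1=[P1,P4] Q2=[]
t=20-21: P3@Q0 runs 1, rem=3, I/O yield, promote→Q0. Q0=[P3] Q1=[P1,P4] Q2=[]
t=21-22: P3@Q0 runs 1, rem=2, I/O yield, promote→Q0. Q0=[P3] Q1=[P1,P4] Q2=[]
t=22-23: P3@Q0 runs 1, rem=1, I/O yield, promote→Q0. Q0=[P3] Q1=[P1,P4] Q2=[]
t=23-24: P3@Q0 runs 1, rem=0, completes. Q0=[] Q1=[P1,P4] Q2=[]
t=24-29: P1@Q1 runs 5, rem=4, quantum used, demote→Q2. Q0=[] Q1=[P4] Q2=[P1]
t=29-31: P4@Q1 runs 2, rem=0, completes. Q0=[] Q1=[] Q2=[P1]
t=31-35: P1@Q2 runs 4, rem=0, completes. Q0=[] Q1=[] Q2=[]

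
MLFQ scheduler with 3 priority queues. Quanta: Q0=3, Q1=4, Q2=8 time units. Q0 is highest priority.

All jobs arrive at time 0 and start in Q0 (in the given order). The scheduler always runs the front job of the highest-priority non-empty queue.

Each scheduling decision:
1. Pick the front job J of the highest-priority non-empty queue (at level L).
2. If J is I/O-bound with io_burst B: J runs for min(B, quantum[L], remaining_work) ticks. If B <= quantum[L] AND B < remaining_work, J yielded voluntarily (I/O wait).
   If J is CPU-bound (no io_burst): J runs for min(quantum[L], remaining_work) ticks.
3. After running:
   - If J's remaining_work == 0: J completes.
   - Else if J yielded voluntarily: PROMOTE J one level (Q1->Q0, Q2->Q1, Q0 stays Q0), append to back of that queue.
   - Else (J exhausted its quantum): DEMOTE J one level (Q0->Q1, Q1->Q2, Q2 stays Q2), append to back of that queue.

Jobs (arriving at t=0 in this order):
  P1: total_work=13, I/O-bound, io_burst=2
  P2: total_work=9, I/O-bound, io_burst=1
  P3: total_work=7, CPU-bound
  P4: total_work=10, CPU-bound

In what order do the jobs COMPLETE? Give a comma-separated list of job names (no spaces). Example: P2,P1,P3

t=0-2: P1@Q0 runs 2, rem=11, I/O yield, promote→Q0. Q0=[P2,P3,P4,P1] Q1=[] Q2=[]
t=2-3: P2@Q0 runs 1, rem=8, I/O yield, promote→Q0. Q0=[P3,P4,P1,P2] Q1=[] Q2=[]
t=3-6: P3@Q0 runs 3, rem=4, quantum used, demote→Q1. Q0=[P4,P1,P2] Q1=[P3] Q2=[]
t=6-9: P4@Q0 runs 3, rem=7, quantum used, demote→Q1. Q0=[P1,P2] Q1=[P3,P4] Q2=[]
t=9-11: P1@Q0 runs 2, rem=9, I/O yield, promote→Q0. Q0=[P2,P1] Q1=[P3,P4] Q2=[]
t=11-12: P2@Q0 runs 1, rem=7, I/O yield, promote→Q0. Q0=[P1,P2] Q1=[P3,P4] Q2=[]
t=12-14: P1@Q0 runs 2, rem=7, I/O yield, promote→Q0. Q0=[P2,P1] Q1=[P3,P4] Q2=[]
t=14-15: P2@Q0 runs 1, rem=6, I/O yield, promote→Q0. Q0=[P1,P2] Q1=[P3,P4] Q2=[]
t=15-17: P1@Q0 runs 2, rem=5, I/O yield, promote→Q0. Q0=[P2,P1] Q1=[P3,P4] Q2=[]
t=17-18: P2@Q0 runs 1, rem=5, I/O yield, promote→Q0. Q0=[P1,P2] Q1=[P3,P4] Q2=[]
t=18-20: P1@Q0 runs 2, rem=3, I/O yield, promote→Q0. Q0=[P2,P1] Q1=[P3,P4] Q2=[]
t=20-21: P2@Q0 runs 1, rem=4, I/O yield, promote→Q0. Q0=[P1,P2] Q1=[P3,P4] Q2=[]
t=21-23: P1@Q0 runs 2, rem=1, I/O yield, promote→Q0. Q0=[P2,P1] Q1=[P3,P4] Q2=[]
t=23-24: P2@Q0 runs 1, rem=3, I/O yield, promote→Q0. Q0=[P1,P2] Q1=[P3,P4] Q2=[]
t=24-25: P1@Q0 runs 1, rem=0, completes. Q0=[P2] Q1=[P3,P4] Q2=[]
t=25-26: P2@Q0 runs 1, rem=2, I/O yield, promote→Q0. Q0=[P2] Q1=[P3,P4] Q2=[]
t=26-27: P2@Q0 runs 1, rem=1, I/O yield, promote→Q0. Q0=[P2] Q1=[P3,P4] Q2=[]
t=27-28: P2@Q0 runs 1, rem=0, completes. Q0=[] Q1=[P3,P4] Q2=[]
t=28-32: P3@Q1 runs 4, rem=0, completes. Q0=[] Q1=[P4] Q2=[]
t=32-36: P4@Q1 runs 4, rem=3, quantum used, demote→Q2. Q0=[] Q1=[] Q2=[P4]
t=36-39: P4@Q2 runs 3, rem=0, completes. Q0=[] Q1=[] Q2=[]

Answer: P1,P2,P3,P4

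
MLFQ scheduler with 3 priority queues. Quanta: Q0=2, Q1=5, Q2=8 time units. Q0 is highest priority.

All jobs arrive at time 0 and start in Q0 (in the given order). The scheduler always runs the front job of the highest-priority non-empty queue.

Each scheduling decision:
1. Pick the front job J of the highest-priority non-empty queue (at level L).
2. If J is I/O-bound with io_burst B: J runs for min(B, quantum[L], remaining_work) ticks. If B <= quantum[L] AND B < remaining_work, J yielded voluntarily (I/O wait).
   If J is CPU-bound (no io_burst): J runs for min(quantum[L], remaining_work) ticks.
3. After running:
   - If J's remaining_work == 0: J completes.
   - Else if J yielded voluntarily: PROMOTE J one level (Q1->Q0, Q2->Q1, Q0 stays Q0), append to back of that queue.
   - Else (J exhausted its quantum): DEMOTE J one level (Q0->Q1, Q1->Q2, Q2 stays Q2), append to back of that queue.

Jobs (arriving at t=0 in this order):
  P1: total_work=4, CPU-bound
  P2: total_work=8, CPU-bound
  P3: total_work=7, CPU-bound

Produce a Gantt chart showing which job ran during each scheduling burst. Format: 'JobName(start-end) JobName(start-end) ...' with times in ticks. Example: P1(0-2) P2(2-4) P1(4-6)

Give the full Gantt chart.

Answer: P1(0-2) P2(2-4) P3(4-6) P1(6-8) P2(8-13) P3(13-18) P2(18-19)

Derivation:
t=0-2: P1@Q0 runs 2, rem=2, quantum used, demote→Q1. Q0=[P2,P3] Q1=[P1] Q2=[]
t=2-4: P2@Q0 runs 2, rem=6, quantum used, demote→Q1. Q0=[P3] Q1=[P1,P2] Q2=[]
t=4-6: P3@Q0 runs 2, rem=5, quantum used, demote→Q1. Q0=[] Q1=[P1,P2,P3] Q2=[]
t=6-8: P1@Q1 runs 2, rem=0, completes. Q0=[] Q1=[P2,P3] Q2=[]
t=8-13: P2@Q1 runs 5, rem=1, quantum used, demote→Q2. Q0=[] Q1=[P3] Q2=[P2]
t=13-18: P3@Q1 runs 5, rem=0, completes. Q0=[] Q1=[] Q2=[P2]
t=18-19: P2@Q2 runs 1, rem=0, completes. Q0=[] Q1=[] Q2=[]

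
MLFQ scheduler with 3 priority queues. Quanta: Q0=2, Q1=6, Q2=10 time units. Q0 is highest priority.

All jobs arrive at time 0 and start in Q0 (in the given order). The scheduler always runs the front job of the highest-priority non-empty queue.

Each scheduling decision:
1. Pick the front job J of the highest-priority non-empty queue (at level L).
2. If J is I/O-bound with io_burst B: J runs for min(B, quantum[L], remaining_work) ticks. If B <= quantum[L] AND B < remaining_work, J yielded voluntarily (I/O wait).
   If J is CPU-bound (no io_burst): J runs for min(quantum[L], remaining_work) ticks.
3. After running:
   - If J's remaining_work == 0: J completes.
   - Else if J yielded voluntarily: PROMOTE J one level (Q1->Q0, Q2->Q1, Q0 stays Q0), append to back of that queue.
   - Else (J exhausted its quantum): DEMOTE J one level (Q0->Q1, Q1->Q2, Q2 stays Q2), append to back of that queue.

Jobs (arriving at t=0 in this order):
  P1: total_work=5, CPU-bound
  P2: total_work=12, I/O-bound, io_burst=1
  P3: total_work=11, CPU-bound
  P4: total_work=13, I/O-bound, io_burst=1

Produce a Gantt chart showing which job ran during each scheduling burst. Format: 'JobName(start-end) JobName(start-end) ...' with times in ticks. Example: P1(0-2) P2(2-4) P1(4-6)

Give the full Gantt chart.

t=0-2: P1@Q0 runs 2, rem=3, quantum used, demote→Q1. Q0=[P2,P3,P4] Q1=[P1] Q2=[]
t=2-3: P2@Q0 runs 1, rem=11, I/O yield, promote→Q0. Q0=[P3,P4,P2] Q1=[P1] Q2=[]
t=3-5: P3@Q0 runs 2, rem=9, quantum used, demote→Q1. Q0=[P4,P2] Q1=[P1,P3] Q2=[]
t=5-6: P4@Q0 runs 1, rem=12, I/O yield, promote→Q0. Q0=[P2,P4] Q1=[P1,P3] Q2=[]
t=6-7: P2@Q0 runs 1, rem=10, I/O yield, promote→Q0. Q0=[P4,P2] Q1=[P1,P3] Q2=[]
t=7-8: P4@Q0 runs 1, rem=11, I/O yield, promote→Q0. Q0=[P2,P4] Q1=[P1,P3] Q2=[]
t=8-9: P2@Q0 runs 1, rem=9, I/O yield, promote→Q0. Q0=[P4,P2] Q1=[P1,P3] Q2=[]
t=9-10: P4@Q0 runs 1, rem=10, I/O yield, promote→Q0. Q0=[P2,P4] Q1=[P1,P3] Q2=[]
t=10-11: P2@Q0 runs 1, rem=8, I/O yield, promote→Q0. Q0=[P4,P2] Q1=[P1,P3] Q2=[]
t=11-12: P4@Q0 runs 1, rem=9, I/O yield, promote→Q0. Q0=[P2,P4] Q1=[P1,P3] Q2=[]
t=12-13: P2@Q0 runs 1, rem=7, I/O yield, promote→Q0. Q0=[P4,P2] Q1=[P1,P3] Q2=[]
t=13-14: P4@Q0 runs 1, rem=8, I/O yield, promote→Q0. Q0=[P2,P4] Q1=[P1,P3] Q2=[]
t=14-15: P2@Q0 runs 1, rem=6, I/O yield, promote→Q0. Q0=[P4,P2] Q1=[P1,P3] Q2=[]
t=15-16: P4@Q0 runs 1, rem=7, I/O yield, promote→Q0. Q0=[P2,P4] Q1=[P1,P3] Q2=[]
t=16-17: P2@Q0 runs 1, rem=5, I/O yield, promote→Q0. Q0=[P4,P2] Q1=[P1,P3] Q2=[]
t=17-18: P4@Q0 runs 1, rem=6, I/O yield, promote→Q0. Q0=[P2,P4] Q1=[P1,P3] Q2=[]
t=18-19: P2@Q0 runs 1, rem=4, I/O yield, promote→Q0. Q0=[P4,P2] Q1=[P1,P3] Q2=[]
t=19-20: P4@Q0 runs 1, rem=5, I/O yield, promote→Q0. Q0=[P2,P4] Q1=[P1,P3] Q2=[]
t=20-21: P2@Q0 runs 1, rem=3, I/O yield, promote→Q0. Q0=[P4,P2] Q1=[P1,P3] Q2=[]
t=21-22: P4@Q0 runs 1, rem=4, I/O yield, promote→Q0. Q0=[P2,P4] Q1=[P1,P3] Q2=[]
t=22-23: P2@Q0 runs 1, rem=2, I/O yield, promote→Q0. Q0=[P4,P2] Q1=[P1,P3] Q2=[]
t=23-24: P4@Q0 runs 1, rem=3, I/O yield, promote→Q0. Q0=[P2,P4] Q1=[P1,P3] Q2=[]
t=24-25: P2@Q0 runs 1, rem=1, I/O yield, promote→Q0. Q0=[P4,P2] Q1=[P1,P3] Q2=[]
t=25-26: P4@Q0 runs 1, rem=2, I/O yield, promote→Q0. Q0=[P2,P4] Q1=[P1,P3] Q2=[]
t=26-27: P2@Q0 runs 1, rem=0, completes. Q0=[P4] Q1=[P1,P3] Q2=[]
t=27-28: P4@Q0 runs 1, rem=1, I/O yield, promote→Q0. Q0=[P4] Q1=[P1,P3] Q2=[]
t=28-29: P4@Q0 runs 1, rem=0, completes. Q0=[] Q1=[P1,P3] Q2=[]
t=29-32: P1@Q1 runs 3, rem=0, completes. Q0=[] Q1=[P3] Q2=[]
t=32-38: P3@Q1 runs 6, rem=3, quantum used, demote→Q2. Q0=[] Q1=[] Q2=[P3]
t=38-41: P3@Q2 runs 3, rem=0, completes. Q0=[] Q1=[] Q2=[]

Answer: P1(0-2) P2(2-3) P3(3-5) P4(5-6) P2(6-7) P4(7-8) P2(8-9) P4(9-10) P2(10-11) P4(11-12) P2(12-13) P4(13-14) P2(14-15) P4(15-16) P2(16-17) P4(17-18) P2(18-19) P4(19-20) P2(20-21) P4(21-22) P2(22-23) P4(23-24) P2(24-25) P4(25-26) P2(26-27) P4(27-28) P4(28-29) P1(29-32) P3(32-38) P3(38-41)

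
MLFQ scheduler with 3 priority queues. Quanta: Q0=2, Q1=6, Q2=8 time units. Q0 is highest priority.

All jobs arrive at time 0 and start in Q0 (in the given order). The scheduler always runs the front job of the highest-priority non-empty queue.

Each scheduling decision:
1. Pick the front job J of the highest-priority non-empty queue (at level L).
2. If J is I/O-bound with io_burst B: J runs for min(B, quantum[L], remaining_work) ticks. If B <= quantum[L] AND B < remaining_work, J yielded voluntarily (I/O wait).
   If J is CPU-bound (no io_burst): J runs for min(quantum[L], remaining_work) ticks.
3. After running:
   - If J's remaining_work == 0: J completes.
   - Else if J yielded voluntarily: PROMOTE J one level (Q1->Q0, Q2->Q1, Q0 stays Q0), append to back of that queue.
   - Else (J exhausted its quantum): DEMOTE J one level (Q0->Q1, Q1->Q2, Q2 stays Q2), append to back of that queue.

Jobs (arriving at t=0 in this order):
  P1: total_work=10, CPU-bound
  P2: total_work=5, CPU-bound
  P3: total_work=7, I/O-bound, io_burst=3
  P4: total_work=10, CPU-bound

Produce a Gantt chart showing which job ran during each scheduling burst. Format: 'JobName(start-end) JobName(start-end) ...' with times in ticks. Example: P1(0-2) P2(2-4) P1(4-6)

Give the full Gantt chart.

Answer: P1(0-2) P2(2-4) P3(4-6) P4(6-8) P1(8-14) P2(14-17) P3(17-20) P3(20-22) P4(22-28) P1(28-30) P4(30-32)

Derivation:
t=0-2: P1@Q0 runs 2, rem=8, quantum used, demote→Q1. Q0=[P2,P3,P4] Q1=[P1] Q2=[]
t=2-4: P2@Q0 runs 2, rem=3, quantum used, demote→Q1. Q0=[P3,P4] Q1=[P1,P2] Q2=[]
t=4-6: P3@Q0 runs 2, rem=5, quantum used, demote→Q1. Q0=[P4] Q1=[P1,P2,P3] Q2=[]
t=6-8: P4@Q0 runs 2, rem=8, quantum used, demote→Q1. Q0=[] Q1=[P1,P2,P3,P4] Q2=[]
t=8-14: P1@Q1 runs 6, rem=2, quantum used, demote→Q2. Q0=[] Q1=[P2,P3,P4] Q2=[P1]
t=14-17: P2@Q1 runs 3, rem=0, completes. Q0=[] Q1=[P3,P4] Q2=[P1]
t=17-20: P3@Q1 runs 3, rem=2, I/O yield, promote→Q0. Q0=[P3] Q1=[P4] Q2=[P1]
t=20-22: P3@Q0 runs 2, rem=0, completes. Q0=[] Q1=[P4] Q2=[P1]
t=22-28: P4@Q1 runs 6, rem=2, quantum used, demote→Q2. Q0=[] Q1=[] Q2=[P1,P4]
t=28-30: P1@Q2 runs 2, rem=0, completes. Q0=[] Q1=[] Q2=[P4]
t=30-32: P4@Q2 runs 2, rem=0, completes. Q0=[] Q1=[] Q2=[]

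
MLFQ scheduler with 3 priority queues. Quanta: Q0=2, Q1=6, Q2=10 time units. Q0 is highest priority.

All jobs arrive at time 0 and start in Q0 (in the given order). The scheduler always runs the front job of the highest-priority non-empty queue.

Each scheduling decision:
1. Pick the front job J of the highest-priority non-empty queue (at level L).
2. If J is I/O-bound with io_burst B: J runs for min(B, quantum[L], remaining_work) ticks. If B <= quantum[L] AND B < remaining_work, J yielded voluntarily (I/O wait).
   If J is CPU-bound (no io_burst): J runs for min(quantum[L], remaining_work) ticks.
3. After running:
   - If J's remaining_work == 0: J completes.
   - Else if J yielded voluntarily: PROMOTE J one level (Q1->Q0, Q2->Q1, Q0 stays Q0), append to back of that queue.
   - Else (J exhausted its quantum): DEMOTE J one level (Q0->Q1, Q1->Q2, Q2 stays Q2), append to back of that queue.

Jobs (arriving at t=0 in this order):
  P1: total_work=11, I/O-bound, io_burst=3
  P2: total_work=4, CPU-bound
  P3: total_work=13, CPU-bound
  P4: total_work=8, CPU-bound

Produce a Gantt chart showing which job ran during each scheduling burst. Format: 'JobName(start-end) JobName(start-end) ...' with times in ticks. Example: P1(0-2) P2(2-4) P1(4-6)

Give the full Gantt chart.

t=0-2: P1@Q0 runs 2, rem=9, quantum used, demote→Q1. Q0=[P2,P3,P4] Q1=[P1] Q2=[]
t=2-4: P2@Q0 runs 2, rem=2, quantum used, demote→Q1. Q0=[P3,P4] Q1=[P1,P2] Q2=[]
t=4-6: P3@Q0 runs 2, rem=11, quantum used, demote→Q1. Q0=[P4] Q1=[P1,P2,P3] Q2=[]
t=6-8: P4@Q0 runs 2, rem=6, quantum used, demote→Q1. Q0=[] Q1=[P1,P2,P3,P4] Q2=[]
t=8-11: P1@Q1 runs 3, rem=6, I/O yield, promote→Q0. Q0=[P1] Q1=[P2,P3,P4] Q2=[]
t=11-13: P1@Q0 runs 2, rem=4, quantum used, demote→Q1. Q0=[] Q1=[P2,P3,P4,P1] Q2=[]
t=13-15: P2@Q1 runs 2, rem=0, completes. Q0=[] Q1=[P3,P4,P1] Q2=[]
t=15-21: P3@Q1 runs 6, rem=5, quantum used, demote→Q2. Q0=[] Q1=[P4,P1] Q2=[P3]
t=21-27: P4@Q1 runs 6, rem=0, completes. Q0=[] Q1=[P1] Q2=[P3]
t=27-30: P1@Q1 runs 3, rem=1, I/O yield, promote→Q0. Q0=[P1] Q1=[] Q2=[P3]
t=30-31: P1@Q0 runs 1, rem=0, completes. Q0=[] Q1=[] Q2=[P3]
t=31-36: P3@Q2 runs 5, rem=0, completes. Q0=[] Q1=[] Q2=[]

Answer: P1(0-2) P2(2-4) P3(4-6) P4(6-8) P1(8-11) P1(11-13) P2(13-15) P3(15-21) P4(21-27) P1(27-30) P1(30-31) P3(31-36)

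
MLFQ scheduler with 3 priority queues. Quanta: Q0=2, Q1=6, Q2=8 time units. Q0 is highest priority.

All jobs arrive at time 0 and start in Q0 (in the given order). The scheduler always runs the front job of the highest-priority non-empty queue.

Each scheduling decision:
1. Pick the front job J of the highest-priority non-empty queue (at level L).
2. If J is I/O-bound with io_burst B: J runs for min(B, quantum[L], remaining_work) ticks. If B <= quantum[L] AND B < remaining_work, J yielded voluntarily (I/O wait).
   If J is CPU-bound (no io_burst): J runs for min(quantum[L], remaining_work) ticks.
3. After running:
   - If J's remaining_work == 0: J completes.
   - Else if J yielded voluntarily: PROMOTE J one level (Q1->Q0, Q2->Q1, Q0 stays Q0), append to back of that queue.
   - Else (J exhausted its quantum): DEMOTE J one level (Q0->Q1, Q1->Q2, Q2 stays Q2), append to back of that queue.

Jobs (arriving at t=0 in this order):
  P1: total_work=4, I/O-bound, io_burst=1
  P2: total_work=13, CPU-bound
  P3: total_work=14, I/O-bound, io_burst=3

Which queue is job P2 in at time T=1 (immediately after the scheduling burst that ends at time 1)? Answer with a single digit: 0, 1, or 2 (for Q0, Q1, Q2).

t=0-1: P1@Q0 runs 1, rem=3, I/O yield, promote→Q0. Q0=[P2,P3,P1] Q1=[] Q2=[]
t=1-3: P2@Q0 runs 2, rem=11, quantum used, demote→Q1. Q0=[P3,P1] Q1=[P2] Q2=[]
t=3-5: P3@Q0 runs 2, rem=12, quantum used, demote→Q1. Q0=[P1] Q1=[P2,P3] Q2=[]
t=5-6: P1@Q0 runs 1, rem=2, I/O yield, promote→Q0. Q0=[P1] Q1=[P2,P3] Q2=[]
t=6-7: P1@Q0 runs 1, rem=1, I/O yield, promote→Q0. Q0=[P1] Q1=[P2,P3] Q2=[]
t=7-8: P1@Q0 runs 1, rem=0, completes. Q0=[] Q1=[P2,P3] Q2=[]
t=8-14: P2@Q1 runs 6, rem=5, quantum used, demote→Q2. Q0=[] Q1=[P3] Q2=[P2]
t=14-17: P3@Q1 runs 3, rem=9, I/O yield, promote→Q0. Q0=[P3] Q1=[] Q2=[P2]
t=17-19: P3@Q0 runs 2, rem=7, quantum used, demote→Q1. Q0=[] Q1=[P3] Q2=[P2]
t=19-22: P3@Q1 runs 3, rem=4, I/O yield, promote→Q0. Q0=[P3] Q1=[] Q2=[P2]
t=22-24: P3@Q0 runs 2, rem=2, quantum used, demote→Q1. Q0=[] Q1=[P3] Q2=[P2]
t=24-26: P3@Q1 runs 2, rem=0, completes. Q0=[] Q1=[] Q2=[P2]
t=26-31: P2@Q2 runs 5, rem=0, completes. Q0=[] Q1=[] Q2=[]

Answer: 0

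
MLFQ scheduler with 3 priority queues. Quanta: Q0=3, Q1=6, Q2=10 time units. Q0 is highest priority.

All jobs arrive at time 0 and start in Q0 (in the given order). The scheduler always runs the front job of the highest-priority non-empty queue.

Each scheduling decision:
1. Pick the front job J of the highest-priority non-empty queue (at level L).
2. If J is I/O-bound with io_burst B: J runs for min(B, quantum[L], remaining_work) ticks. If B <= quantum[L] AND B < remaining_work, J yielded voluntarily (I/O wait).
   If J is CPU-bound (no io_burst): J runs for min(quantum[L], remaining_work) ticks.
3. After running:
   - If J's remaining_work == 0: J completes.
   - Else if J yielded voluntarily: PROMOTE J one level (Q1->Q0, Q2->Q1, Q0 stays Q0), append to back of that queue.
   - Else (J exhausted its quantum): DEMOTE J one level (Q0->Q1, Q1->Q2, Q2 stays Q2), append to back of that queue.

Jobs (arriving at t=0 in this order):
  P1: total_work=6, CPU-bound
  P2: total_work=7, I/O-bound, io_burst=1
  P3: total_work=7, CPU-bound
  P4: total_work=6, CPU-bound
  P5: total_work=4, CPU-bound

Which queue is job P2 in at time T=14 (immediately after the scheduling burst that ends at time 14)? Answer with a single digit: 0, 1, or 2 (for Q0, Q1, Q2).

t=0-3: P1@Q0 runs 3, rem=3, quantum used, demote→Q1. Q0=[P2,P3,P4,P5] Q1=[P1] Q2=[]
t=3-4: P2@Q0 runs 1, rem=6, I/O yield, promote→Q0. Q0=[P3,P4,P5,P2] Q1=[P1] Q2=[]
t=4-7: P3@Q0 runs 3, rem=4, quantum used, demote→Q1. Q0=[P4,P5,P2] Q1=[P1,P3] Q2=[]
t=7-10: P4@Q0 runs 3, rem=3, quantum used, demote→Q1. Q0=[P5,P2] Q1=[P1,P3,P4] Q2=[]
t=10-13: P5@Q0 runs 3, rem=1, quantum used, demote→Q1. Q0=[P2] Q1=[P1,P3,P4,P5] Q2=[]
t=13-14: P2@Q0 runs 1, rem=5, I/O yield, promote→Q0. Q0=[P2] Q1=[P1,P3,P4,P5] Q2=[]
t=14-15: P2@Q0 runs 1, rem=4, I/O yield, promote→Q0. Q0=[P2] Q1=[P1,P3,P4,P5] Q2=[]
t=15-16: P2@Q0 runs 1, rem=3, I/O yield, promote→Q0. Q0=[P2] Q1=[P1,P3,P4,P5] Q2=[]
t=16-17: P2@Q0 runs 1, rem=2, I/O yield, promote→Q0. Q0=[P2] Q1=[P1,P3,P4,P5] Q2=[]
t=17-18: P2@Q0 runs 1, rem=1, I/O yield, promote→Q0. Q0=[P2] Q1=[P1,P3,P4,P5] Q2=[]
t=18-19: P2@Q0 runs 1, rem=0, completes. Q0=[] Q1=[P1,P3,P4,P5] Q2=[]
t=19-22: P1@Q1 runs 3, rem=0, completes. Q0=[] Q1=[P3,P4,P5] Q2=[]
t=22-26: P3@Q1 runs 4, rem=0, completes. Q0=[] Q1=[P4,P5] Q2=[]
t=26-29: P4@Q1 runs 3, rem=0, completes. Q0=[] Q1=[P5] Q2=[]
t=29-30: P5@Q1 runs 1, rem=0, completes. Q0=[] Q1=[] Q2=[]

Answer: 0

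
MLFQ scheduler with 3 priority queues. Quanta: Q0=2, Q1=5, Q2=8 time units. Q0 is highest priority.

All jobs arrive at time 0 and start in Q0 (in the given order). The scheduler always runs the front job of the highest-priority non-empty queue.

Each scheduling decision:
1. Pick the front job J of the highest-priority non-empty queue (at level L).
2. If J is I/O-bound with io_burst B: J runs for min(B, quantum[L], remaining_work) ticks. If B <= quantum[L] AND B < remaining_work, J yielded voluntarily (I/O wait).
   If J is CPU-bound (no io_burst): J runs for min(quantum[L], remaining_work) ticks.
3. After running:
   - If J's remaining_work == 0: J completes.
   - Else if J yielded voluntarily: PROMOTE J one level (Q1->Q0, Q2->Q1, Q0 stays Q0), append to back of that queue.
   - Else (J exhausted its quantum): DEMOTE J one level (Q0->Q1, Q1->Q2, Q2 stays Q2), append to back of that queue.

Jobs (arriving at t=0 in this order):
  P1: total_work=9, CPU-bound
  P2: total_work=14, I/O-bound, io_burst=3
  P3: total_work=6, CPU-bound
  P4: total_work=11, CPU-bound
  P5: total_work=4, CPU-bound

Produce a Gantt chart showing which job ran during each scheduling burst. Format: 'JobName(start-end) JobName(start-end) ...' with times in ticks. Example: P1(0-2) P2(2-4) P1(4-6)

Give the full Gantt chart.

Answer: P1(0-2) P2(2-4) P3(4-6) P4(6-8) P5(8-10) P1(10-15) P2(15-18) P2(18-20) P3(20-24) P4(24-29) P5(29-31) P2(31-34) P2(34-36) P2(36-38) P1(38-40) P4(40-44)

Derivation:
t=0-2: P1@Q0 runs 2, rem=7, quantum used, demote→Q1. Q0=[P2,P3,P4,P5] Q1=[P1] Q2=[]
t=2-4: P2@Q0 runs 2, rem=12, quantum used, demote→Q1. Q0=[P3,P4,P5] Q1=[P1,P2] Q2=[]
t=4-6: P3@Q0 runs 2, rem=4, quantum used, demote→Q1. Q0=[P4,P5] Q1=[P1,P2,P3] Q2=[]
t=6-8: P4@Q0 runs 2, rem=9, quantum used, demote→Q1. Q0=[P5] Q1=[P1,P2,P3,P4] Q2=[]
t=8-10: P5@Q0 runs 2, rem=2, quantum used, demote→Q1. Q0=[] Q1=[P1,P2,P3,P4,P5] Q2=[]
t=10-15: P1@Q1 runs 5, rem=2, quantum used, demote→Q2. Q0=[] Q1=[P2,P3,P4,P5] Q2=[P1]
t=15-18: P2@Q1 runs 3, rem=9, I/O yield, promote→Q0. Q0=[P2] Q1=[P3,P4,P5] Q2=[P1]
t=18-20: P2@Q0 runs 2, rem=7, quantum used, demote→Q1. Q0=[] Q1=[P3,P4,P5,P2] Q2=[P1]
t=20-24: P3@Q1 runs 4, rem=0, completes. Q0=[] Q1=[P4,P5,P2] Q2=[P1]
t=24-29: P4@Q1 runs 5, rem=4, quantum used, demote→Q2. Q0=[] Q1=[P5,P2] Q2=[P1,P4]
t=29-31: P5@Q1 runs 2, rem=0, completes. Q0=[] Q1=[P2] Q2=[P1,P4]
t=31-34: P2@Q1 runs 3, rem=4, I/O yield, promote→Q0. Q0=[P2] Q1=[] Q2=[P1,P4]
t=34-36: P2@Q0 runs 2, rem=2, quantum used, demote→Q1. Q0=[] Q1=[P2] Q2=[P1,P4]
t=36-38: P2@Q1 runs 2, rem=0, completes. Q0=[] Q1=[] Q2=[P1,P4]
t=38-40: P1@Q2 runs 2, rem=0, completes. Q0=[] Q1=[] Q2=[P4]
t=40-44: P4@Q2 runs 4, rem=0, completes. Q0=[] Q1=[] Q2=[]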